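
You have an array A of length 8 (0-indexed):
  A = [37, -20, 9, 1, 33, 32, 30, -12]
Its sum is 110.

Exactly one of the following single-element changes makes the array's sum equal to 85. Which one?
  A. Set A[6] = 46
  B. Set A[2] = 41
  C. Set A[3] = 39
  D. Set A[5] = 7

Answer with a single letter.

Answer: D

Derivation:
Option A: A[6] 30->46, delta=16, new_sum=110+(16)=126
Option B: A[2] 9->41, delta=32, new_sum=110+(32)=142
Option C: A[3] 1->39, delta=38, new_sum=110+(38)=148
Option D: A[5] 32->7, delta=-25, new_sum=110+(-25)=85 <-- matches target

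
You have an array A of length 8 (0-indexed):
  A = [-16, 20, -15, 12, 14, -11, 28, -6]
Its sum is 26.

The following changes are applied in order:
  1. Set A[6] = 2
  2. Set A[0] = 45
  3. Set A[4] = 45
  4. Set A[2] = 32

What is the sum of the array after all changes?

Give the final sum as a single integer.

Initial sum: 26
Change 1: A[6] 28 -> 2, delta = -26, sum = 0
Change 2: A[0] -16 -> 45, delta = 61, sum = 61
Change 3: A[4] 14 -> 45, delta = 31, sum = 92
Change 4: A[2] -15 -> 32, delta = 47, sum = 139

Answer: 139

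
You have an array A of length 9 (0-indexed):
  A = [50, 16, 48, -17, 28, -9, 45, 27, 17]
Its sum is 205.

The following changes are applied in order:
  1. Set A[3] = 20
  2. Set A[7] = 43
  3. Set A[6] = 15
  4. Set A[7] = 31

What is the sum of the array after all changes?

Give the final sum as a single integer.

Answer: 216

Derivation:
Initial sum: 205
Change 1: A[3] -17 -> 20, delta = 37, sum = 242
Change 2: A[7] 27 -> 43, delta = 16, sum = 258
Change 3: A[6] 45 -> 15, delta = -30, sum = 228
Change 4: A[7] 43 -> 31, delta = -12, sum = 216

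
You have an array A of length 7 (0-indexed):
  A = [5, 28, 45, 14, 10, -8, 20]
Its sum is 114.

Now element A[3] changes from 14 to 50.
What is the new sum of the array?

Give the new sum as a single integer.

Old value at index 3: 14
New value at index 3: 50
Delta = 50 - 14 = 36
New sum = old_sum + delta = 114 + (36) = 150

Answer: 150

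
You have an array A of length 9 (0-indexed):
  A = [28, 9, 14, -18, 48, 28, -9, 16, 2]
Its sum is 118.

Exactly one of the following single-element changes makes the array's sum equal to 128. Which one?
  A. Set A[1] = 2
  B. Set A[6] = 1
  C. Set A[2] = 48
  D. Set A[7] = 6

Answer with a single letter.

Answer: B

Derivation:
Option A: A[1] 9->2, delta=-7, new_sum=118+(-7)=111
Option B: A[6] -9->1, delta=10, new_sum=118+(10)=128 <-- matches target
Option C: A[2] 14->48, delta=34, new_sum=118+(34)=152
Option D: A[7] 16->6, delta=-10, new_sum=118+(-10)=108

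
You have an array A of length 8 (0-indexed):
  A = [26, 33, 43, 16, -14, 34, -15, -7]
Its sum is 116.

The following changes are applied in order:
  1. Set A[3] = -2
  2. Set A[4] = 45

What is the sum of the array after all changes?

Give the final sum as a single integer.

Initial sum: 116
Change 1: A[3] 16 -> -2, delta = -18, sum = 98
Change 2: A[4] -14 -> 45, delta = 59, sum = 157

Answer: 157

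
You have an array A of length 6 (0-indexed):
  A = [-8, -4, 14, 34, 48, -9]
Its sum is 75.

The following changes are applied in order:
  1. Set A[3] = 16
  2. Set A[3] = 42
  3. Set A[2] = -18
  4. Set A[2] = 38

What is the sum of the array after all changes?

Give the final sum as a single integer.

Answer: 107

Derivation:
Initial sum: 75
Change 1: A[3] 34 -> 16, delta = -18, sum = 57
Change 2: A[3] 16 -> 42, delta = 26, sum = 83
Change 3: A[2] 14 -> -18, delta = -32, sum = 51
Change 4: A[2] -18 -> 38, delta = 56, sum = 107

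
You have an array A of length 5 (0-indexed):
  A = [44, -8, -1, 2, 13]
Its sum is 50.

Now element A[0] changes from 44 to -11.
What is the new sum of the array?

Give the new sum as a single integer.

Answer: -5

Derivation:
Old value at index 0: 44
New value at index 0: -11
Delta = -11 - 44 = -55
New sum = old_sum + delta = 50 + (-55) = -5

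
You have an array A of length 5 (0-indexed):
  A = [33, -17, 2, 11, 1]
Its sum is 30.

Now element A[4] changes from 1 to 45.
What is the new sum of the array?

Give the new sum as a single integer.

Old value at index 4: 1
New value at index 4: 45
Delta = 45 - 1 = 44
New sum = old_sum + delta = 30 + (44) = 74

Answer: 74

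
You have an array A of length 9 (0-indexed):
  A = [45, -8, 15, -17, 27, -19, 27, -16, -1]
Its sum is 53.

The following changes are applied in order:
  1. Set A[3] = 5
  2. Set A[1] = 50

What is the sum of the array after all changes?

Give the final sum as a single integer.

Initial sum: 53
Change 1: A[3] -17 -> 5, delta = 22, sum = 75
Change 2: A[1] -8 -> 50, delta = 58, sum = 133

Answer: 133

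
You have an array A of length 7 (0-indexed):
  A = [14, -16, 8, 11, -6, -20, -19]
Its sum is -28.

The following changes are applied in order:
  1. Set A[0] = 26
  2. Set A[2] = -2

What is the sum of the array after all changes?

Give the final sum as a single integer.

Initial sum: -28
Change 1: A[0] 14 -> 26, delta = 12, sum = -16
Change 2: A[2] 8 -> -2, delta = -10, sum = -26

Answer: -26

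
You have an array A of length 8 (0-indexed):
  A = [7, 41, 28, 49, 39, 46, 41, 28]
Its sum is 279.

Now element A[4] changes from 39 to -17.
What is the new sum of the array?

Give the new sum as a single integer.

Answer: 223

Derivation:
Old value at index 4: 39
New value at index 4: -17
Delta = -17 - 39 = -56
New sum = old_sum + delta = 279 + (-56) = 223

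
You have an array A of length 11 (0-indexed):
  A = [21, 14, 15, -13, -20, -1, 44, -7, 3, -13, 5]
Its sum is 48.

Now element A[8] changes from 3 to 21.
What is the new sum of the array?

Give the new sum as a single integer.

Old value at index 8: 3
New value at index 8: 21
Delta = 21 - 3 = 18
New sum = old_sum + delta = 48 + (18) = 66

Answer: 66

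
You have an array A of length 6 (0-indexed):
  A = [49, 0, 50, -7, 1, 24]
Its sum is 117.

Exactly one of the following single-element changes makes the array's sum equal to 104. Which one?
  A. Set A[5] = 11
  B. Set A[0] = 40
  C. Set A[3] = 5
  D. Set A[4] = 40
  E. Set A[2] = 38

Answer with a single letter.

Option A: A[5] 24->11, delta=-13, new_sum=117+(-13)=104 <-- matches target
Option B: A[0] 49->40, delta=-9, new_sum=117+(-9)=108
Option C: A[3] -7->5, delta=12, new_sum=117+(12)=129
Option D: A[4] 1->40, delta=39, new_sum=117+(39)=156
Option E: A[2] 50->38, delta=-12, new_sum=117+(-12)=105

Answer: A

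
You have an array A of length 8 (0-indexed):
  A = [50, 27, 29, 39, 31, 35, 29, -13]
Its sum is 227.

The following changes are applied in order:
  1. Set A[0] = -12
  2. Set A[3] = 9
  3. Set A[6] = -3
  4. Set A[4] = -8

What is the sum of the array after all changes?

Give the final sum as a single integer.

Initial sum: 227
Change 1: A[0] 50 -> -12, delta = -62, sum = 165
Change 2: A[3] 39 -> 9, delta = -30, sum = 135
Change 3: A[6] 29 -> -3, delta = -32, sum = 103
Change 4: A[4] 31 -> -8, delta = -39, sum = 64

Answer: 64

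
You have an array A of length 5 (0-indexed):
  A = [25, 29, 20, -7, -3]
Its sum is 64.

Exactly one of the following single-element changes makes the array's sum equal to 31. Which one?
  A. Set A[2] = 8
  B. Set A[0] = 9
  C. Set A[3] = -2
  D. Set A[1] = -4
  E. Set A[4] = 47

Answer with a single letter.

Answer: D

Derivation:
Option A: A[2] 20->8, delta=-12, new_sum=64+(-12)=52
Option B: A[0] 25->9, delta=-16, new_sum=64+(-16)=48
Option C: A[3] -7->-2, delta=5, new_sum=64+(5)=69
Option D: A[1] 29->-4, delta=-33, new_sum=64+(-33)=31 <-- matches target
Option E: A[4] -3->47, delta=50, new_sum=64+(50)=114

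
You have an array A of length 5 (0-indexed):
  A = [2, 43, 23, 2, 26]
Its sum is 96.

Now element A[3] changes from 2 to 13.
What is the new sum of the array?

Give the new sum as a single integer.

Old value at index 3: 2
New value at index 3: 13
Delta = 13 - 2 = 11
New sum = old_sum + delta = 96 + (11) = 107

Answer: 107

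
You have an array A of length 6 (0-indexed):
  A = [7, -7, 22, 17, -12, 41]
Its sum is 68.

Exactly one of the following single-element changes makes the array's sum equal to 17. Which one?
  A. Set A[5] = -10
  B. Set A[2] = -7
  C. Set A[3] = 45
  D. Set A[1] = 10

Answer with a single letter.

Option A: A[5] 41->-10, delta=-51, new_sum=68+(-51)=17 <-- matches target
Option B: A[2] 22->-7, delta=-29, new_sum=68+(-29)=39
Option C: A[3] 17->45, delta=28, new_sum=68+(28)=96
Option D: A[1] -7->10, delta=17, new_sum=68+(17)=85

Answer: A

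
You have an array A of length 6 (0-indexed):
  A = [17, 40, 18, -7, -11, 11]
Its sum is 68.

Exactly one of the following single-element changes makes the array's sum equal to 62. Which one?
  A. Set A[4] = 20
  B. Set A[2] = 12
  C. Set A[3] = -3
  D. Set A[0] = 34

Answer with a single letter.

Answer: B

Derivation:
Option A: A[4] -11->20, delta=31, new_sum=68+(31)=99
Option B: A[2] 18->12, delta=-6, new_sum=68+(-6)=62 <-- matches target
Option C: A[3] -7->-3, delta=4, new_sum=68+(4)=72
Option D: A[0] 17->34, delta=17, new_sum=68+(17)=85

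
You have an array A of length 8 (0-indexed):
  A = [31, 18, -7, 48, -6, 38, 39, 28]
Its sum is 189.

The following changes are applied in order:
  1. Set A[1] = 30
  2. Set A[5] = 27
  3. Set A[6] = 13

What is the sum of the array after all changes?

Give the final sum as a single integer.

Answer: 164

Derivation:
Initial sum: 189
Change 1: A[1] 18 -> 30, delta = 12, sum = 201
Change 2: A[5] 38 -> 27, delta = -11, sum = 190
Change 3: A[6] 39 -> 13, delta = -26, sum = 164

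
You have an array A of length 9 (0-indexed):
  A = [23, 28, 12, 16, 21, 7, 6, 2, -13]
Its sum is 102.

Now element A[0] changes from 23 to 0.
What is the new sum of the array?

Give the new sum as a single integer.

Old value at index 0: 23
New value at index 0: 0
Delta = 0 - 23 = -23
New sum = old_sum + delta = 102 + (-23) = 79

Answer: 79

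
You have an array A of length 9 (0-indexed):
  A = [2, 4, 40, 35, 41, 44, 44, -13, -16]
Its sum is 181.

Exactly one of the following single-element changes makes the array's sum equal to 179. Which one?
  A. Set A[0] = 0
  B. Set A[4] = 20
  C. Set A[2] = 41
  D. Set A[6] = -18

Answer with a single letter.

Option A: A[0] 2->0, delta=-2, new_sum=181+(-2)=179 <-- matches target
Option B: A[4] 41->20, delta=-21, new_sum=181+(-21)=160
Option C: A[2] 40->41, delta=1, new_sum=181+(1)=182
Option D: A[6] 44->-18, delta=-62, new_sum=181+(-62)=119

Answer: A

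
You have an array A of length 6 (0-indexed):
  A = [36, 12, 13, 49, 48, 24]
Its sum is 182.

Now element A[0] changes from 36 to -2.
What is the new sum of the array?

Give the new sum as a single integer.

Old value at index 0: 36
New value at index 0: -2
Delta = -2 - 36 = -38
New sum = old_sum + delta = 182 + (-38) = 144

Answer: 144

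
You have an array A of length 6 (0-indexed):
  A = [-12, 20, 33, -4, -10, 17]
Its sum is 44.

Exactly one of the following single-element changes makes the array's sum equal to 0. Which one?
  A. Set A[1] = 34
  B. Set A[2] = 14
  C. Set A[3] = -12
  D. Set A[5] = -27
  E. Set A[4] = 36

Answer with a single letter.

Answer: D

Derivation:
Option A: A[1] 20->34, delta=14, new_sum=44+(14)=58
Option B: A[2] 33->14, delta=-19, new_sum=44+(-19)=25
Option C: A[3] -4->-12, delta=-8, new_sum=44+(-8)=36
Option D: A[5] 17->-27, delta=-44, new_sum=44+(-44)=0 <-- matches target
Option E: A[4] -10->36, delta=46, new_sum=44+(46)=90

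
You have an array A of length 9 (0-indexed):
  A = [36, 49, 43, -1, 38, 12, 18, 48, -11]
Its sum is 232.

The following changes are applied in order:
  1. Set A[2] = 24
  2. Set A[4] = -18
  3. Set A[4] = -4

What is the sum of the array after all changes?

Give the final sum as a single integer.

Initial sum: 232
Change 1: A[2] 43 -> 24, delta = -19, sum = 213
Change 2: A[4] 38 -> -18, delta = -56, sum = 157
Change 3: A[4] -18 -> -4, delta = 14, sum = 171

Answer: 171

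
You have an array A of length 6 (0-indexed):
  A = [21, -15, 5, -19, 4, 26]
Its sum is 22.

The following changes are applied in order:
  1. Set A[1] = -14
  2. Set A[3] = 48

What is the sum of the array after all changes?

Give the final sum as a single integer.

Initial sum: 22
Change 1: A[1] -15 -> -14, delta = 1, sum = 23
Change 2: A[3] -19 -> 48, delta = 67, sum = 90

Answer: 90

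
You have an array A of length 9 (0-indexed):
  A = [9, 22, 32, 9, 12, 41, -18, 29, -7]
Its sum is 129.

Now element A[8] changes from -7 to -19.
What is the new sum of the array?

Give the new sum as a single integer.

Answer: 117

Derivation:
Old value at index 8: -7
New value at index 8: -19
Delta = -19 - -7 = -12
New sum = old_sum + delta = 129 + (-12) = 117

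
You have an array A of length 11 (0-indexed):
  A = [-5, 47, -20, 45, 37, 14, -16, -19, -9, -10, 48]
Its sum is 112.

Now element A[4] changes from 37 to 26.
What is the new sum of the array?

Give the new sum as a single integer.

Old value at index 4: 37
New value at index 4: 26
Delta = 26 - 37 = -11
New sum = old_sum + delta = 112 + (-11) = 101

Answer: 101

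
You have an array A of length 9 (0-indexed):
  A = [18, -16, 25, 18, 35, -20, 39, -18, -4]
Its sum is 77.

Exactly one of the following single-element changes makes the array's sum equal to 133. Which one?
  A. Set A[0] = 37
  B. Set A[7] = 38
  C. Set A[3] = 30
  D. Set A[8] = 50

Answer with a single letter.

Answer: B

Derivation:
Option A: A[0] 18->37, delta=19, new_sum=77+(19)=96
Option B: A[7] -18->38, delta=56, new_sum=77+(56)=133 <-- matches target
Option C: A[3] 18->30, delta=12, new_sum=77+(12)=89
Option D: A[8] -4->50, delta=54, new_sum=77+(54)=131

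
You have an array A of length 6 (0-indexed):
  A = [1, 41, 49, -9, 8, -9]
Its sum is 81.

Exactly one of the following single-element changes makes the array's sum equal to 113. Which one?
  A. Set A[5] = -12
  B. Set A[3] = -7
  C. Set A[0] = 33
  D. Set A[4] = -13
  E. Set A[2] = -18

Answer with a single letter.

Answer: C

Derivation:
Option A: A[5] -9->-12, delta=-3, new_sum=81+(-3)=78
Option B: A[3] -9->-7, delta=2, new_sum=81+(2)=83
Option C: A[0] 1->33, delta=32, new_sum=81+(32)=113 <-- matches target
Option D: A[4] 8->-13, delta=-21, new_sum=81+(-21)=60
Option E: A[2] 49->-18, delta=-67, new_sum=81+(-67)=14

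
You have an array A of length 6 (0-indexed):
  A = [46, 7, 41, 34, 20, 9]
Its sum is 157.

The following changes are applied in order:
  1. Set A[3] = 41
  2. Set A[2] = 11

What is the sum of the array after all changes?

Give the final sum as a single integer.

Answer: 134

Derivation:
Initial sum: 157
Change 1: A[3] 34 -> 41, delta = 7, sum = 164
Change 2: A[2] 41 -> 11, delta = -30, sum = 134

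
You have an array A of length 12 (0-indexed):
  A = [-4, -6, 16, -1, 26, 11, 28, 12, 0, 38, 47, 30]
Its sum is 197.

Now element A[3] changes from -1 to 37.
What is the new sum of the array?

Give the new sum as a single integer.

Old value at index 3: -1
New value at index 3: 37
Delta = 37 - -1 = 38
New sum = old_sum + delta = 197 + (38) = 235

Answer: 235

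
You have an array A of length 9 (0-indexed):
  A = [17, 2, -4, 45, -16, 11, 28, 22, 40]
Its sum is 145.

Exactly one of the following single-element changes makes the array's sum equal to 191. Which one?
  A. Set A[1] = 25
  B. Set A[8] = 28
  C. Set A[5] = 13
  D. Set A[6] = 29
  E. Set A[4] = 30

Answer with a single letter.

Option A: A[1] 2->25, delta=23, new_sum=145+(23)=168
Option B: A[8] 40->28, delta=-12, new_sum=145+(-12)=133
Option C: A[5] 11->13, delta=2, new_sum=145+(2)=147
Option D: A[6] 28->29, delta=1, new_sum=145+(1)=146
Option E: A[4] -16->30, delta=46, new_sum=145+(46)=191 <-- matches target

Answer: E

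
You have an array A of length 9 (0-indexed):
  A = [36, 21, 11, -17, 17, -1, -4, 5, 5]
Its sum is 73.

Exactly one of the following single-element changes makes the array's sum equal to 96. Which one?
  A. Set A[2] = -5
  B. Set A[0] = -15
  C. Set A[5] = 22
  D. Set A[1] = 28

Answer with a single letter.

Answer: C

Derivation:
Option A: A[2] 11->-5, delta=-16, new_sum=73+(-16)=57
Option B: A[0] 36->-15, delta=-51, new_sum=73+(-51)=22
Option C: A[5] -1->22, delta=23, new_sum=73+(23)=96 <-- matches target
Option D: A[1] 21->28, delta=7, new_sum=73+(7)=80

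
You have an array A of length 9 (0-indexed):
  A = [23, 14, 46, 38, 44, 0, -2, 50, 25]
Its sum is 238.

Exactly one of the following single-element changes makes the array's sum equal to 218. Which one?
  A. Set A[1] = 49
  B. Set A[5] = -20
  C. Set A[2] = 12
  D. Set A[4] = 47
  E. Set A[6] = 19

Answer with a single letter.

Option A: A[1] 14->49, delta=35, new_sum=238+(35)=273
Option B: A[5] 0->-20, delta=-20, new_sum=238+(-20)=218 <-- matches target
Option C: A[2] 46->12, delta=-34, new_sum=238+(-34)=204
Option D: A[4] 44->47, delta=3, new_sum=238+(3)=241
Option E: A[6] -2->19, delta=21, new_sum=238+(21)=259

Answer: B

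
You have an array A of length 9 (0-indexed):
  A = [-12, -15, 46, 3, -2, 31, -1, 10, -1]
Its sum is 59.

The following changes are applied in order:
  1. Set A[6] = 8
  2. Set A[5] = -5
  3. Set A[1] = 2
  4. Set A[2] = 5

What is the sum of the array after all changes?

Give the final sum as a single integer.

Initial sum: 59
Change 1: A[6] -1 -> 8, delta = 9, sum = 68
Change 2: A[5] 31 -> -5, delta = -36, sum = 32
Change 3: A[1] -15 -> 2, delta = 17, sum = 49
Change 4: A[2] 46 -> 5, delta = -41, sum = 8

Answer: 8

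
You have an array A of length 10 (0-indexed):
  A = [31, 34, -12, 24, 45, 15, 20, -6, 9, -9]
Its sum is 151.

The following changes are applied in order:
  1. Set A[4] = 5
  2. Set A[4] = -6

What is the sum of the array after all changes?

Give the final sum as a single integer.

Answer: 100

Derivation:
Initial sum: 151
Change 1: A[4] 45 -> 5, delta = -40, sum = 111
Change 2: A[4] 5 -> -6, delta = -11, sum = 100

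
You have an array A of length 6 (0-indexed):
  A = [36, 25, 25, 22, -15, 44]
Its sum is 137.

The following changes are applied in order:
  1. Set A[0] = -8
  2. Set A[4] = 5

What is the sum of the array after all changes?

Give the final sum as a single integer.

Answer: 113

Derivation:
Initial sum: 137
Change 1: A[0] 36 -> -8, delta = -44, sum = 93
Change 2: A[4] -15 -> 5, delta = 20, sum = 113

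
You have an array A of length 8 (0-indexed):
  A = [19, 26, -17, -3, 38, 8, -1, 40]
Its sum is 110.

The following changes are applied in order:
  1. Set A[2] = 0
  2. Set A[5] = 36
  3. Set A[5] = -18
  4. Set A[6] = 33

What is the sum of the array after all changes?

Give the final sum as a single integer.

Initial sum: 110
Change 1: A[2] -17 -> 0, delta = 17, sum = 127
Change 2: A[5] 8 -> 36, delta = 28, sum = 155
Change 3: A[5] 36 -> -18, delta = -54, sum = 101
Change 4: A[6] -1 -> 33, delta = 34, sum = 135

Answer: 135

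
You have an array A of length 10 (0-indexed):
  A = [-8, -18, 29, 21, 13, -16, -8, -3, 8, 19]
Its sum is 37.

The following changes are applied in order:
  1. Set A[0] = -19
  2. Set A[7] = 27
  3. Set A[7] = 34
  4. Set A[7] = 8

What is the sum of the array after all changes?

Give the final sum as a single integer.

Initial sum: 37
Change 1: A[0] -8 -> -19, delta = -11, sum = 26
Change 2: A[7] -3 -> 27, delta = 30, sum = 56
Change 3: A[7] 27 -> 34, delta = 7, sum = 63
Change 4: A[7] 34 -> 8, delta = -26, sum = 37

Answer: 37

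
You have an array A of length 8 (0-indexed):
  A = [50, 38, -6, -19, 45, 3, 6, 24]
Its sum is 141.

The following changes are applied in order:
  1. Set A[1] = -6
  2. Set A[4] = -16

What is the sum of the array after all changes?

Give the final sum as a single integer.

Initial sum: 141
Change 1: A[1] 38 -> -6, delta = -44, sum = 97
Change 2: A[4] 45 -> -16, delta = -61, sum = 36

Answer: 36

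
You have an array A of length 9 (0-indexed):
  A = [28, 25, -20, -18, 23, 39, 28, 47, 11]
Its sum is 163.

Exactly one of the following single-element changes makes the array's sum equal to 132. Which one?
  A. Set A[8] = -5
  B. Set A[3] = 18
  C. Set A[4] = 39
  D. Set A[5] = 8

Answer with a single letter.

Option A: A[8] 11->-5, delta=-16, new_sum=163+(-16)=147
Option B: A[3] -18->18, delta=36, new_sum=163+(36)=199
Option C: A[4] 23->39, delta=16, new_sum=163+(16)=179
Option D: A[5] 39->8, delta=-31, new_sum=163+(-31)=132 <-- matches target

Answer: D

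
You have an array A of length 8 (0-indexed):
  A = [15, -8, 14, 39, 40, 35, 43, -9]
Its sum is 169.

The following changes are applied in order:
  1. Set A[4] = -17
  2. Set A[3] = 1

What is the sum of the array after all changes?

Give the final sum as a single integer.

Answer: 74

Derivation:
Initial sum: 169
Change 1: A[4] 40 -> -17, delta = -57, sum = 112
Change 2: A[3] 39 -> 1, delta = -38, sum = 74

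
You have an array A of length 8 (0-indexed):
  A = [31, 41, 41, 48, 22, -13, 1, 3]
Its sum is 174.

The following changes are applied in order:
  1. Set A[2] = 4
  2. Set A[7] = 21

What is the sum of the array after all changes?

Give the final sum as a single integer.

Initial sum: 174
Change 1: A[2] 41 -> 4, delta = -37, sum = 137
Change 2: A[7] 3 -> 21, delta = 18, sum = 155

Answer: 155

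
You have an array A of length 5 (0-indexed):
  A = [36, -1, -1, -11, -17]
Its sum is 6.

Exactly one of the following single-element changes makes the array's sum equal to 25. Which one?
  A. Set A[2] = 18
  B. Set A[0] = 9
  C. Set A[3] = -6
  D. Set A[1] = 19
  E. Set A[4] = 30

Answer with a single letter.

Option A: A[2] -1->18, delta=19, new_sum=6+(19)=25 <-- matches target
Option B: A[0] 36->9, delta=-27, new_sum=6+(-27)=-21
Option C: A[3] -11->-6, delta=5, new_sum=6+(5)=11
Option D: A[1] -1->19, delta=20, new_sum=6+(20)=26
Option E: A[4] -17->30, delta=47, new_sum=6+(47)=53

Answer: A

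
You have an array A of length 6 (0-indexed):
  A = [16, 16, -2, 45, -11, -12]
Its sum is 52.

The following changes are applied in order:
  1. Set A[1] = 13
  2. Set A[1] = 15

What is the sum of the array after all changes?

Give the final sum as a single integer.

Initial sum: 52
Change 1: A[1] 16 -> 13, delta = -3, sum = 49
Change 2: A[1] 13 -> 15, delta = 2, sum = 51

Answer: 51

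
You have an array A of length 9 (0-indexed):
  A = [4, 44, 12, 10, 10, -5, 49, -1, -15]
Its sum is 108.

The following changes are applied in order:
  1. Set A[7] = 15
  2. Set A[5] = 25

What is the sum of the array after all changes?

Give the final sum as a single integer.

Initial sum: 108
Change 1: A[7] -1 -> 15, delta = 16, sum = 124
Change 2: A[5] -5 -> 25, delta = 30, sum = 154

Answer: 154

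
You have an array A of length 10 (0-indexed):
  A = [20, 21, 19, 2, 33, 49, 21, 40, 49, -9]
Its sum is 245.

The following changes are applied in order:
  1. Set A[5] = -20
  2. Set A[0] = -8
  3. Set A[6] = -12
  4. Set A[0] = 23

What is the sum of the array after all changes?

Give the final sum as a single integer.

Answer: 146

Derivation:
Initial sum: 245
Change 1: A[5] 49 -> -20, delta = -69, sum = 176
Change 2: A[0] 20 -> -8, delta = -28, sum = 148
Change 3: A[6] 21 -> -12, delta = -33, sum = 115
Change 4: A[0] -8 -> 23, delta = 31, sum = 146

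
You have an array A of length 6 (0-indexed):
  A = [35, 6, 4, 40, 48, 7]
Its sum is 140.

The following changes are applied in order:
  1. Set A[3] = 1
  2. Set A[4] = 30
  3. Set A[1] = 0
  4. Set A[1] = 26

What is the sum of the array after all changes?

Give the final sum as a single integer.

Answer: 103

Derivation:
Initial sum: 140
Change 1: A[3] 40 -> 1, delta = -39, sum = 101
Change 2: A[4] 48 -> 30, delta = -18, sum = 83
Change 3: A[1] 6 -> 0, delta = -6, sum = 77
Change 4: A[1] 0 -> 26, delta = 26, sum = 103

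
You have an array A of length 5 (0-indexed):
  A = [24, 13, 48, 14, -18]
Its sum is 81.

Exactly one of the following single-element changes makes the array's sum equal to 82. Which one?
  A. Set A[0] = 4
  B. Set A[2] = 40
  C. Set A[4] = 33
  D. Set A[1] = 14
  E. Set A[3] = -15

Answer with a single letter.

Option A: A[0] 24->4, delta=-20, new_sum=81+(-20)=61
Option B: A[2] 48->40, delta=-8, new_sum=81+(-8)=73
Option C: A[4] -18->33, delta=51, new_sum=81+(51)=132
Option D: A[1] 13->14, delta=1, new_sum=81+(1)=82 <-- matches target
Option E: A[3] 14->-15, delta=-29, new_sum=81+(-29)=52

Answer: D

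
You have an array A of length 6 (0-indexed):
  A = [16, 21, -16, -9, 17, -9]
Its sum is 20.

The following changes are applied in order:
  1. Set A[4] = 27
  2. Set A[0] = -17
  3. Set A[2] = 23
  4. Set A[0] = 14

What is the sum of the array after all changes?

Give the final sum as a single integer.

Answer: 67

Derivation:
Initial sum: 20
Change 1: A[4] 17 -> 27, delta = 10, sum = 30
Change 2: A[0] 16 -> -17, delta = -33, sum = -3
Change 3: A[2] -16 -> 23, delta = 39, sum = 36
Change 4: A[0] -17 -> 14, delta = 31, sum = 67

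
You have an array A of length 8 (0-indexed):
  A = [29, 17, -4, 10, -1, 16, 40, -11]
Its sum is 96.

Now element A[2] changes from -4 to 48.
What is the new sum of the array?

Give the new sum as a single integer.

Old value at index 2: -4
New value at index 2: 48
Delta = 48 - -4 = 52
New sum = old_sum + delta = 96 + (52) = 148

Answer: 148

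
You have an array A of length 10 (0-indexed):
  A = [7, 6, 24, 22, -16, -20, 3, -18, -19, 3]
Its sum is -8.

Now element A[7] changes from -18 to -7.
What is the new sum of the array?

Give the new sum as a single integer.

Answer: 3

Derivation:
Old value at index 7: -18
New value at index 7: -7
Delta = -7 - -18 = 11
New sum = old_sum + delta = -8 + (11) = 3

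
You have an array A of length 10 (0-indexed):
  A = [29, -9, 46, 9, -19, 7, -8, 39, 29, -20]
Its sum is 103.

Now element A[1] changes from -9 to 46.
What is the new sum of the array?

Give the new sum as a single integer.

Old value at index 1: -9
New value at index 1: 46
Delta = 46 - -9 = 55
New sum = old_sum + delta = 103 + (55) = 158

Answer: 158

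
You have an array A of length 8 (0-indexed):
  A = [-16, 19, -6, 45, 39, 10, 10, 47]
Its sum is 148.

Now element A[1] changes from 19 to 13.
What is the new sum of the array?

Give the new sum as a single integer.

Old value at index 1: 19
New value at index 1: 13
Delta = 13 - 19 = -6
New sum = old_sum + delta = 148 + (-6) = 142

Answer: 142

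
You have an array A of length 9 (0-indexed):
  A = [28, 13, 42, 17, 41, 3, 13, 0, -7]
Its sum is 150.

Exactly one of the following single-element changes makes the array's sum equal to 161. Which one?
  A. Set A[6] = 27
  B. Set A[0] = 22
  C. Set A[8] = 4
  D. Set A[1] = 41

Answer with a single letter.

Answer: C

Derivation:
Option A: A[6] 13->27, delta=14, new_sum=150+(14)=164
Option B: A[0] 28->22, delta=-6, new_sum=150+(-6)=144
Option C: A[8] -7->4, delta=11, new_sum=150+(11)=161 <-- matches target
Option D: A[1] 13->41, delta=28, new_sum=150+(28)=178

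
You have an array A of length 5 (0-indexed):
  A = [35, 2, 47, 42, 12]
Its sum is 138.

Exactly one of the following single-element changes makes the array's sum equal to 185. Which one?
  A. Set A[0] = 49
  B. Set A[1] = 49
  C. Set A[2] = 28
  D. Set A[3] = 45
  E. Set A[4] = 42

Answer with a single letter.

Answer: B

Derivation:
Option A: A[0] 35->49, delta=14, new_sum=138+(14)=152
Option B: A[1] 2->49, delta=47, new_sum=138+(47)=185 <-- matches target
Option C: A[2] 47->28, delta=-19, new_sum=138+(-19)=119
Option D: A[3] 42->45, delta=3, new_sum=138+(3)=141
Option E: A[4] 12->42, delta=30, new_sum=138+(30)=168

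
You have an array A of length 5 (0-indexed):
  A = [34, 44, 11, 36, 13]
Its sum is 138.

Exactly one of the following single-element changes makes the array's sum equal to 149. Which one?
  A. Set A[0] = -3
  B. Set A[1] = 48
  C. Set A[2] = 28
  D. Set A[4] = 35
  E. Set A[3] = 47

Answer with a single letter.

Answer: E

Derivation:
Option A: A[0] 34->-3, delta=-37, new_sum=138+(-37)=101
Option B: A[1] 44->48, delta=4, new_sum=138+(4)=142
Option C: A[2] 11->28, delta=17, new_sum=138+(17)=155
Option D: A[4] 13->35, delta=22, new_sum=138+(22)=160
Option E: A[3] 36->47, delta=11, new_sum=138+(11)=149 <-- matches target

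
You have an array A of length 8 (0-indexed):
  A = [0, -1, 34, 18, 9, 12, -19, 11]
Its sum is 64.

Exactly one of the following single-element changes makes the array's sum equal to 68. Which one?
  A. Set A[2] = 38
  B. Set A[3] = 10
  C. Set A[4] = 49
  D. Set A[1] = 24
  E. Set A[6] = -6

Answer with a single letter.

Option A: A[2] 34->38, delta=4, new_sum=64+(4)=68 <-- matches target
Option B: A[3] 18->10, delta=-8, new_sum=64+(-8)=56
Option C: A[4] 9->49, delta=40, new_sum=64+(40)=104
Option D: A[1] -1->24, delta=25, new_sum=64+(25)=89
Option E: A[6] -19->-6, delta=13, new_sum=64+(13)=77

Answer: A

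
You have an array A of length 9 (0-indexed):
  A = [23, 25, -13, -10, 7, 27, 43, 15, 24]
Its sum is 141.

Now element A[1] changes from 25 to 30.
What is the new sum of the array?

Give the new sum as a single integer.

Old value at index 1: 25
New value at index 1: 30
Delta = 30 - 25 = 5
New sum = old_sum + delta = 141 + (5) = 146

Answer: 146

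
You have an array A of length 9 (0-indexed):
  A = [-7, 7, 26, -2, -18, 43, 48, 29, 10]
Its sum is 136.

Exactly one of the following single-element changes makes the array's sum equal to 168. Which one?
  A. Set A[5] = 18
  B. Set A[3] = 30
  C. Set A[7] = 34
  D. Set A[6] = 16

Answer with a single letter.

Answer: B

Derivation:
Option A: A[5] 43->18, delta=-25, new_sum=136+(-25)=111
Option B: A[3] -2->30, delta=32, new_sum=136+(32)=168 <-- matches target
Option C: A[7] 29->34, delta=5, new_sum=136+(5)=141
Option D: A[6] 48->16, delta=-32, new_sum=136+(-32)=104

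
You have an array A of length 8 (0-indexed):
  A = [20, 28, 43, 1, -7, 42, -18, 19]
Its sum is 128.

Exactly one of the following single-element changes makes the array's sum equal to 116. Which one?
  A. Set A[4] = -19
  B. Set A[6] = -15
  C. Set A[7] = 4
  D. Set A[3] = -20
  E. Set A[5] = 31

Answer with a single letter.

Option A: A[4] -7->-19, delta=-12, new_sum=128+(-12)=116 <-- matches target
Option B: A[6] -18->-15, delta=3, new_sum=128+(3)=131
Option C: A[7] 19->4, delta=-15, new_sum=128+(-15)=113
Option D: A[3] 1->-20, delta=-21, new_sum=128+(-21)=107
Option E: A[5] 42->31, delta=-11, new_sum=128+(-11)=117

Answer: A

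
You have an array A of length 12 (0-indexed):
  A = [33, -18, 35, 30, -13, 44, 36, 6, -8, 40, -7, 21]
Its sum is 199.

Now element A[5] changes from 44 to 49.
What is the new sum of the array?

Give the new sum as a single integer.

Answer: 204

Derivation:
Old value at index 5: 44
New value at index 5: 49
Delta = 49 - 44 = 5
New sum = old_sum + delta = 199 + (5) = 204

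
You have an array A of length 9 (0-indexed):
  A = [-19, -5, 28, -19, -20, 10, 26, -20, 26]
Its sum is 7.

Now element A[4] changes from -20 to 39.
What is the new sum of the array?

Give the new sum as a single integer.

Old value at index 4: -20
New value at index 4: 39
Delta = 39 - -20 = 59
New sum = old_sum + delta = 7 + (59) = 66

Answer: 66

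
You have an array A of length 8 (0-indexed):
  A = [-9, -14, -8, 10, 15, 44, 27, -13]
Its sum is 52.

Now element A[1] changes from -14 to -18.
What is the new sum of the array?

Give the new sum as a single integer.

Answer: 48

Derivation:
Old value at index 1: -14
New value at index 1: -18
Delta = -18 - -14 = -4
New sum = old_sum + delta = 52 + (-4) = 48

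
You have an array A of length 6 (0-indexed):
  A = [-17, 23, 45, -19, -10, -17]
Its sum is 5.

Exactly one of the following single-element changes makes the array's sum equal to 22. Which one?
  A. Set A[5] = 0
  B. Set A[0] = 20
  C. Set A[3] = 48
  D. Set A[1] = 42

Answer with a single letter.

Answer: A

Derivation:
Option A: A[5] -17->0, delta=17, new_sum=5+(17)=22 <-- matches target
Option B: A[0] -17->20, delta=37, new_sum=5+(37)=42
Option C: A[3] -19->48, delta=67, new_sum=5+(67)=72
Option D: A[1] 23->42, delta=19, new_sum=5+(19)=24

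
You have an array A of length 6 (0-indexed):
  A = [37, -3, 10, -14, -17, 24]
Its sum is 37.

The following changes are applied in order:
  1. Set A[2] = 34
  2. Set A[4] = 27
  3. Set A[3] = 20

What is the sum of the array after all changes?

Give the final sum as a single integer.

Initial sum: 37
Change 1: A[2] 10 -> 34, delta = 24, sum = 61
Change 2: A[4] -17 -> 27, delta = 44, sum = 105
Change 3: A[3] -14 -> 20, delta = 34, sum = 139

Answer: 139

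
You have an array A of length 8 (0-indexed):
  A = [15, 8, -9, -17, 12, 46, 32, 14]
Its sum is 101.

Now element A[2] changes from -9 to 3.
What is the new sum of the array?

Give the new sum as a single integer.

Old value at index 2: -9
New value at index 2: 3
Delta = 3 - -9 = 12
New sum = old_sum + delta = 101 + (12) = 113

Answer: 113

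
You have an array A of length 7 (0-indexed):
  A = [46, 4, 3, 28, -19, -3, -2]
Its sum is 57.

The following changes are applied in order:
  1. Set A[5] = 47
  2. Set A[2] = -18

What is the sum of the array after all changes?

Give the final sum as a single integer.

Initial sum: 57
Change 1: A[5] -3 -> 47, delta = 50, sum = 107
Change 2: A[2] 3 -> -18, delta = -21, sum = 86

Answer: 86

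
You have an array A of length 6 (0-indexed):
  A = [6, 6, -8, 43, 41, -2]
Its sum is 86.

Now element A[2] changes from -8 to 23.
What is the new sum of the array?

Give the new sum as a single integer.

Old value at index 2: -8
New value at index 2: 23
Delta = 23 - -8 = 31
New sum = old_sum + delta = 86 + (31) = 117

Answer: 117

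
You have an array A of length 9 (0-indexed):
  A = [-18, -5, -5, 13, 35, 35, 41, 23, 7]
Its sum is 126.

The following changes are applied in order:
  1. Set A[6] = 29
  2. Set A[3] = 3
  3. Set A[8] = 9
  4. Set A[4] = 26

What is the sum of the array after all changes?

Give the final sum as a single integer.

Answer: 97

Derivation:
Initial sum: 126
Change 1: A[6] 41 -> 29, delta = -12, sum = 114
Change 2: A[3] 13 -> 3, delta = -10, sum = 104
Change 3: A[8] 7 -> 9, delta = 2, sum = 106
Change 4: A[4] 35 -> 26, delta = -9, sum = 97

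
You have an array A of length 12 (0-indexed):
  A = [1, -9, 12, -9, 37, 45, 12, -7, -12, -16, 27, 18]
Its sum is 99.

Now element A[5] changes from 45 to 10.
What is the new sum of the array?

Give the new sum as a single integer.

Old value at index 5: 45
New value at index 5: 10
Delta = 10 - 45 = -35
New sum = old_sum + delta = 99 + (-35) = 64

Answer: 64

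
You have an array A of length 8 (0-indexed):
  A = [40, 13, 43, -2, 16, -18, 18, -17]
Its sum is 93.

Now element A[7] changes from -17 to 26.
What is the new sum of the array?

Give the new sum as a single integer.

Answer: 136

Derivation:
Old value at index 7: -17
New value at index 7: 26
Delta = 26 - -17 = 43
New sum = old_sum + delta = 93 + (43) = 136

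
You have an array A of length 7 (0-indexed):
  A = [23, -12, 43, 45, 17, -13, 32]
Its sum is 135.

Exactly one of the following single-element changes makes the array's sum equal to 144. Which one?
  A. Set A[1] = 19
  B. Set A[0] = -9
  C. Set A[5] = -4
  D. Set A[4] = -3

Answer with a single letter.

Answer: C

Derivation:
Option A: A[1] -12->19, delta=31, new_sum=135+(31)=166
Option B: A[0] 23->-9, delta=-32, new_sum=135+(-32)=103
Option C: A[5] -13->-4, delta=9, new_sum=135+(9)=144 <-- matches target
Option D: A[4] 17->-3, delta=-20, new_sum=135+(-20)=115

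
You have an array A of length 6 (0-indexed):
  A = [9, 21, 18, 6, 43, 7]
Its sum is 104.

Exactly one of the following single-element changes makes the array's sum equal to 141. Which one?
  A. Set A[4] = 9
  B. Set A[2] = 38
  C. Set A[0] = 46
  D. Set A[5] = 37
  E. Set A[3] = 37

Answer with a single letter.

Answer: C

Derivation:
Option A: A[4] 43->9, delta=-34, new_sum=104+(-34)=70
Option B: A[2] 18->38, delta=20, new_sum=104+(20)=124
Option C: A[0] 9->46, delta=37, new_sum=104+(37)=141 <-- matches target
Option D: A[5] 7->37, delta=30, new_sum=104+(30)=134
Option E: A[3] 6->37, delta=31, new_sum=104+(31)=135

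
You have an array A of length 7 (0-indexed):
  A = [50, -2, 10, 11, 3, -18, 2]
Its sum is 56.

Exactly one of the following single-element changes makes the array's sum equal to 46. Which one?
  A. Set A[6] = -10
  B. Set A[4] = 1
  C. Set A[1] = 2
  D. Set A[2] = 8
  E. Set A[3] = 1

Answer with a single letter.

Answer: E

Derivation:
Option A: A[6] 2->-10, delta=-12, new_sum=56+(-12)=44
Option B: A[4] 3->1, delta=-2, new_sum=56+(-2)=54
Option C: A[1] -2->2, delta=4, new_sum=56+(4)=60
Option D: A[2] 10->8, delta=-2, new_sum=56+(-2)=54
Option E: A[3] 11->1, delta=-10, new_sum=56+(-10)=46 <-- matches target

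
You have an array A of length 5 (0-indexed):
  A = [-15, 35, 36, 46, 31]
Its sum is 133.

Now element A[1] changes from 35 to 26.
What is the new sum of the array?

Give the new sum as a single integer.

Old value at index 1: 35
New value at index 1: 26
Delta = 26 - 35 = -9
New sum = old_sum + delta = 133 + (-9) = 124

Answer: 124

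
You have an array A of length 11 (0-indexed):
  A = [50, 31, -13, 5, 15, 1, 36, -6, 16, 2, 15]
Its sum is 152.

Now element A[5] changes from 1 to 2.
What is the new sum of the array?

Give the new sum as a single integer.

Answer: 153

Derivation:
Old value at index 5: 1
New value at index 5: 2
Delta = 2 - 1 = 1
New sum = old_sum + delta = 152 + (1) = 153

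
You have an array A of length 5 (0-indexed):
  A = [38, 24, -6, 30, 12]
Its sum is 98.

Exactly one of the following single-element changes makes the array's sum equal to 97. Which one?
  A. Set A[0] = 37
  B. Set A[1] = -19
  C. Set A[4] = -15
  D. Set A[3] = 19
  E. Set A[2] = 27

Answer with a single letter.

Answer: A

Derivation:
Option A: A[0] 38->37, delta=-1, new_sum=98+(-1)=97 <-- matches target
Option B: A[1] 24->-19, delta=-43, new_sum=98+(-43)=55
Option C: A[4] 12->-15, delta=-27, new_sum=98+(-27)=71
Option D: A[3] 30->19, delta=-11, new_sum=98+(-11)=87
Option E: A[2] -6->27, delta=33, new_sum=98+(33)=131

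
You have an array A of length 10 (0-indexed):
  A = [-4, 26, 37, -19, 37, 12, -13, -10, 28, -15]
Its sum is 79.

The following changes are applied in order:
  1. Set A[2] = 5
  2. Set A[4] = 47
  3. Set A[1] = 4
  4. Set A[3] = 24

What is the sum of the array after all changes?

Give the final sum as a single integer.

Initial sum: 79
Change 1: A[2] 37 -> 5, delta = -32, sum = 47
Change 2: A[4] 37 -> 47, delta = 10, sum = 57
Change 3: A[1] 26 -> 4, delta = -22, sum = 35
Change 4: A[3] -19 -> 24, delta = 43, sum = 78

Answer: 78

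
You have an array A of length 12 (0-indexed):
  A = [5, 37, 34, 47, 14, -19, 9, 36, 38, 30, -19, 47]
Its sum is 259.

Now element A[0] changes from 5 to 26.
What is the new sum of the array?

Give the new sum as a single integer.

Old value at index 0: 5
New value at index 0: 26
Delta = 26 - 5 = 21
New sum = old_sum + delta = 259 + (21) = 280

Answer: 280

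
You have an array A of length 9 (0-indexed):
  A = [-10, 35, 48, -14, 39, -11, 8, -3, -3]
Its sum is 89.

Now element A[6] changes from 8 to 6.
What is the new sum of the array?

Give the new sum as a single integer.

Old value at index 6: 8
New value at index 6: 6
Delta = 6 - 8 = -2
New sum = old_sum + delta = 89 + (-2) = 87

Answer: 87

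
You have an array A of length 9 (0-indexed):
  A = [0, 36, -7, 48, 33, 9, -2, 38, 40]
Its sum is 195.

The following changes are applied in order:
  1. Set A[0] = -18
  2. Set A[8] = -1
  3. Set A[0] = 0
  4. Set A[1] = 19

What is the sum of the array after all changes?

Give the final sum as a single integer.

Initial sum: 195
Change 1: A[0] 0 -> -18, delta = -18, sum = 177
Change 2: A[8] 40 -> -1, delta = -41, sum = 136
Change 3: A[0] -18 -> 0, delta = 18, sum = 154
Change 4: A[1] 36 -> 19, delta = -17, sum = 137

Answer: 137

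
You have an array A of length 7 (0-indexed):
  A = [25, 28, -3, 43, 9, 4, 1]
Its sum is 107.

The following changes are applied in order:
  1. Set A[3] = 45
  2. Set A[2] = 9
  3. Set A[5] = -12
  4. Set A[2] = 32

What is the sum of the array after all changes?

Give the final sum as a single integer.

Answer: 128

Derivation:
Initial sum: 107
Change 1: A[3] 43 -> 45, delta = 2, sum = 109
Change 2: A[2] -3 -> 9, delta = 12, sum = 121
Change 3: A[5] 4 -> -12, delta = -16, sum = 105
Change 4: A[2] 9 -> 32, delta = 23, sum = 128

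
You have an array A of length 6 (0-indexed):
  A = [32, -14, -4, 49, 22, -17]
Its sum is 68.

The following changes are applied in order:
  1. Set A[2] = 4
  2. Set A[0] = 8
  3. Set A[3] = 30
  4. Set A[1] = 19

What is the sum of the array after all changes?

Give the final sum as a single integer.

Initial sum: 68
Change 1: A[2] -4 -> 4, delta = 8, sum = 76
Change 2: A[0] 32 -> 8, delta = -24, sum = 52
Change 3: A[3] 49 -> 30, delta = -19, sum = 33
Change 4: A[1] -14 -> 19, delta = 33, sum = 66

Answer: 66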